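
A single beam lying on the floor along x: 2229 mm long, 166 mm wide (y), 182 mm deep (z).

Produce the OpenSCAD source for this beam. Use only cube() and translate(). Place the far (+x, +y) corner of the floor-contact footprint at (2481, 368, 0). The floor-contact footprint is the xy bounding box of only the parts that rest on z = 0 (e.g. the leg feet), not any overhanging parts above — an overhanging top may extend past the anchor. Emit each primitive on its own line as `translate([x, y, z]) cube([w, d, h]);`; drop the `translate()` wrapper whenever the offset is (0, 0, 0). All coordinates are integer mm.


translate([252, 202, 0]) cube([2229, 166, 182]);


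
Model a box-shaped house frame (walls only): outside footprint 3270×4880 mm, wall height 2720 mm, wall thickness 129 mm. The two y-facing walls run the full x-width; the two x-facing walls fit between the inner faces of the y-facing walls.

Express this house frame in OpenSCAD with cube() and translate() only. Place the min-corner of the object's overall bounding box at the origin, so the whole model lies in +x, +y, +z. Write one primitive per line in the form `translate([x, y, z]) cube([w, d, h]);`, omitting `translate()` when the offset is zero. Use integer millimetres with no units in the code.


cube([3270, 129, 2720]);
translate([0, 4751, 0]) cube([3270, 129, 2720]);
translate([0, 129, 0]) cube([129, 4622, 2720]);
translate([3141, 129, 0]) cube([129, 4622, 2720]);


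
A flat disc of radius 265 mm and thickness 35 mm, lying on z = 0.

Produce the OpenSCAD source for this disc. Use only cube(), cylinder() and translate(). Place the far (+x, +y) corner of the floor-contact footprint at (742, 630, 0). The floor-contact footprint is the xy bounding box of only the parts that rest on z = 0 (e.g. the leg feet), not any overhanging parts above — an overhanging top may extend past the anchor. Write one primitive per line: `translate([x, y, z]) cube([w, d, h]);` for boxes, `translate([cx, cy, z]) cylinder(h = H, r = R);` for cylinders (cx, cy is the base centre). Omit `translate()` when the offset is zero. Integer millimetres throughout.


translate([477, 365, 0]) cylinder(h = 35, r = 265);


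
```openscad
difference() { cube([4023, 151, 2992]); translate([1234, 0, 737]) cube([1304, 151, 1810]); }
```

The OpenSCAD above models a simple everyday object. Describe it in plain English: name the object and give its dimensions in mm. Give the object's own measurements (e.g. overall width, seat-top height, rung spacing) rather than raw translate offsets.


A wall 4023 mm long (x), 151 mm thick (y), 2992 mm tall, with a rectangular window opening cut through it. The opening is 1304 mm wide and 1810 mm tall; its sill is at z = 737 mm and its near (−x) edge is 1234 mm from the wall's −x end. The opening passes through the full wall thickness.


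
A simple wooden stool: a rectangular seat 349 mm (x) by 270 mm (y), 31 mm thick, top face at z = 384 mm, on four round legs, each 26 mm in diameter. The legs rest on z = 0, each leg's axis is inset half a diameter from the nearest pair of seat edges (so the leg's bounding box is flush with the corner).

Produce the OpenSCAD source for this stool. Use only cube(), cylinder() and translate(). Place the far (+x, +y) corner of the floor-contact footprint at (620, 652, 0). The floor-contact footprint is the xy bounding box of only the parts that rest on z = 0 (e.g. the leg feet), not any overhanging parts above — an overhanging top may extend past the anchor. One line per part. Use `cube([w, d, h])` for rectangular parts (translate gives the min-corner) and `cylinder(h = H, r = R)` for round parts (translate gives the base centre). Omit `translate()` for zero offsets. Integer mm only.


// leg_h = 384 - 31 = 353
translate([271, 382, 353]) cube([349, 270, 31]);
translate([284, 395, 0]) cylinder(h = 353, r = 13);
translate([607, 395, 0]) cylinder(h = 353, r = 13);
translate([284, 639, 0]) cylinder(h = 353, r = 13);
translate([607, 639, 0]) cylinder(h = 353, r = 13);


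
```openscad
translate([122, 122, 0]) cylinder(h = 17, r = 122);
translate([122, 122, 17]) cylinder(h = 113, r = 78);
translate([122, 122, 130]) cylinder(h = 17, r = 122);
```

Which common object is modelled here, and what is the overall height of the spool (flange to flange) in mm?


A spool. The overall height is 147 mm.

Three coaxial cylinders, large–small–large — a spool. Two 17 mm flanges and a 113 mm core give 17 + 113 + 17 = 147 mm.


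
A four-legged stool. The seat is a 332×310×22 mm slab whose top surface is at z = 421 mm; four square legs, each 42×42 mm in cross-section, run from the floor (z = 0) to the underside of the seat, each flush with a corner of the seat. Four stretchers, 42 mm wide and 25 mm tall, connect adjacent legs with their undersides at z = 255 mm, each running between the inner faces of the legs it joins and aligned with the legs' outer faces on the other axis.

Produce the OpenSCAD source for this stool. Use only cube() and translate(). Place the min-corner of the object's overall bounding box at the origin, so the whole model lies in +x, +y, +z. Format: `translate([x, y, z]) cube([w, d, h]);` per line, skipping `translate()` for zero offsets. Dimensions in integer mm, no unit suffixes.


translate([0, 0, 399]) cube([332, 310, 22]);
cube([42, 42, 399]);
translate([290, 0, 0]) cube([42, 42, 399]);
translate([0, 268, 0]) cube([42, 42, 399]);
translate([290, 268, 0]) cube([42, 42, 399]);
translate([42, 0, 255]) cube([248, 42, 25]);
translate([42, 268, 255]) cube([248, 42, 25]);
translate([0, 42, 255]) cube([42, 226, 25]);
translate([290, 42, 255]) cube([42, 226, 25]);


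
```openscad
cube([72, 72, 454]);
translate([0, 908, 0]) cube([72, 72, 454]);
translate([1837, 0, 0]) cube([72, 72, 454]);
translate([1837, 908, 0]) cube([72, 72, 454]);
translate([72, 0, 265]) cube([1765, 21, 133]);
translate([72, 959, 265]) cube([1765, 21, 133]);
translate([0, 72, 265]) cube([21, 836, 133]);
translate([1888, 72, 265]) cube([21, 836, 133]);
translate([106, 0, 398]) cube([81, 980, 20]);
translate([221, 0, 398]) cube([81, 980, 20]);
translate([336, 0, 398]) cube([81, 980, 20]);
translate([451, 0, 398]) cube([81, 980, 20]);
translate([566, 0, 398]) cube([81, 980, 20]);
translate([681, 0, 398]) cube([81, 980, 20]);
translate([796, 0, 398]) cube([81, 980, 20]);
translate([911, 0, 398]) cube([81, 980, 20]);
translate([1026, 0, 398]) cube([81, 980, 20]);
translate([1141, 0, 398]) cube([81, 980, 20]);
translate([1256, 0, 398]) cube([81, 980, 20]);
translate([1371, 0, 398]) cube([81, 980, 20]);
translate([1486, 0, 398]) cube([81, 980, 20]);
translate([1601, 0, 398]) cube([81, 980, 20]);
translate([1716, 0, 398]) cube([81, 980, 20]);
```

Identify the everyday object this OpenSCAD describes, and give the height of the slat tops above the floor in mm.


A bed frame. The slat-top height is 418 mm.

Four posts, four rails, and a row of slats — a bed frame. Slats sit on the rails at z = 265 + 133 = 398; with slat thickness 20, the top is 418 mm.


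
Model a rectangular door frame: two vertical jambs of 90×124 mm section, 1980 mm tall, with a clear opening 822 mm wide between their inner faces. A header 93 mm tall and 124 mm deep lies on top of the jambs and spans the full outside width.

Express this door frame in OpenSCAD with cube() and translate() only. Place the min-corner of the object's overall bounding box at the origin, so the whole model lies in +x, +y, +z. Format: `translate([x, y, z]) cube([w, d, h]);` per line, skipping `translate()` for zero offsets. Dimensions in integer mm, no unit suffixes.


cube([90, 124, 1980]);
translate([912, 0, 0]) cube([90, 124, 1980]);
translate([0, 0, 1980]) cube([1002, 124, 93]);


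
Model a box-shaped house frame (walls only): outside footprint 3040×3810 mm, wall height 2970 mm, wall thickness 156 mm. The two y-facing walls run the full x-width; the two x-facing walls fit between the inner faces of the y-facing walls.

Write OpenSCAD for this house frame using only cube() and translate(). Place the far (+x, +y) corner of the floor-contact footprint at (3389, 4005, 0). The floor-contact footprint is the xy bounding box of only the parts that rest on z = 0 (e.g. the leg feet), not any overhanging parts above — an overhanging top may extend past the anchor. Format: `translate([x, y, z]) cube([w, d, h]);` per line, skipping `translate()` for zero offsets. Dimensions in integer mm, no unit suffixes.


translate([349, 195, 0]) cube([3040, 156, 2970]);
translate([349, 3849, 0]) cube([3040, 156, 2970]);
translate([349, 351, 0]) cube([156, 3498, 2970]);
translate([3233, 351, 0]) cube([156, 3498, 2970]);


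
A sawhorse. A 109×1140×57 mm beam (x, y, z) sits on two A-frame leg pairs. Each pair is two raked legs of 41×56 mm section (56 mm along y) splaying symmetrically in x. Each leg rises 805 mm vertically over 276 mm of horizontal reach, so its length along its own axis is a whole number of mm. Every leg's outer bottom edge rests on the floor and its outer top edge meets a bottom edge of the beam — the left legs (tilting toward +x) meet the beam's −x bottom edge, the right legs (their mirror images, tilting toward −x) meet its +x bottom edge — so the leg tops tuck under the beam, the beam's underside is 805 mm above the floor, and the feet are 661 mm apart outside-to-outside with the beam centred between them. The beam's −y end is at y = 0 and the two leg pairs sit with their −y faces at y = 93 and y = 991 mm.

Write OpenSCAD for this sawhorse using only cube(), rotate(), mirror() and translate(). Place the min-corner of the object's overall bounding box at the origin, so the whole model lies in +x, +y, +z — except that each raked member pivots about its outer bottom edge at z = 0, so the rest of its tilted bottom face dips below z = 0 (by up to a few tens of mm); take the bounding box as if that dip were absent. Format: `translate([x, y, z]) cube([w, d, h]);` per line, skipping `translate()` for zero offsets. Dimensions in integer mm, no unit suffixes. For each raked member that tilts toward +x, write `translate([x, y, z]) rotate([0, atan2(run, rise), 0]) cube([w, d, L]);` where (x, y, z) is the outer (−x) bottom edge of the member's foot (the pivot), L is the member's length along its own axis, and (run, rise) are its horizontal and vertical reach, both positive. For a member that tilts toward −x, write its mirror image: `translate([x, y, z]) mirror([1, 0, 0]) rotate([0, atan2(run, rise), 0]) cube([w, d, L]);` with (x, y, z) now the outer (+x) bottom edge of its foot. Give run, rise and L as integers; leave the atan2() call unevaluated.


translate([276, 0, 805]) cube([109, 1140, 57]);
translate([0, 93, 0]) rotate([0, atan2(276, 805), 0]) cube([41, 56, 851]);
translate([661, 93, 0]) mirror([1, 0, 0]) rotate([0, atan2(276, 805), 0]) cube([41, 56, 851]);
translate([0, 991, 0]) rotate([0, atan2(276, 805), 0]) cube([41, 56, 851]);
translate([661, 991, 0]) mirror([1, 0, 0]) rotate([0, atan2(276, 805), 0]) cube([41, 56, 851]);


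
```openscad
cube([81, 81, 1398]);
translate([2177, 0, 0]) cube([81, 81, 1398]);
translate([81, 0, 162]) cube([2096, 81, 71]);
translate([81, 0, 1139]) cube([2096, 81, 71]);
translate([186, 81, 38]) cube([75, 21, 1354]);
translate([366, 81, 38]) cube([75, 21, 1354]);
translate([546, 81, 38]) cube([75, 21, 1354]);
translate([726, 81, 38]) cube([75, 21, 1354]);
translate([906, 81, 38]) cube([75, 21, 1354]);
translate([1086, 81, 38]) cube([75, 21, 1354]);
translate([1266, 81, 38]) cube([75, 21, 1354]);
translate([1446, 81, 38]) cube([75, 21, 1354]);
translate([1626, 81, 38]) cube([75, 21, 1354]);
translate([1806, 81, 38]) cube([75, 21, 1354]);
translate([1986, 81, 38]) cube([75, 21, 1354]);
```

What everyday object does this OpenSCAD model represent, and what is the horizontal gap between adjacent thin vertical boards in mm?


A fence section. The picket gap is 105 mm.

Two posts, two rails, 11 pickets — a fence section. Span 2096 mm holds 11 pickets of 75 mm with 12 equal gaps: ⌊(2096 − 11·75) / 12⌋ = 105 mm.


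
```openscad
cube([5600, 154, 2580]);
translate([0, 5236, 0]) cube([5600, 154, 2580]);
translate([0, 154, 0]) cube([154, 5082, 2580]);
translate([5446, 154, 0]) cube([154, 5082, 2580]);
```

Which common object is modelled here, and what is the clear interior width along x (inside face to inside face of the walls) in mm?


A house (or room) frame. The interior width is 5292 mm.

Four 2580 mm walls enclosing a rectangle with no floor or roof — a room or house frame. Outside width is 5600 mm and wall thickness is 154 mm, so the interior width is 5600 − 2 × 154 = 5292 mm.


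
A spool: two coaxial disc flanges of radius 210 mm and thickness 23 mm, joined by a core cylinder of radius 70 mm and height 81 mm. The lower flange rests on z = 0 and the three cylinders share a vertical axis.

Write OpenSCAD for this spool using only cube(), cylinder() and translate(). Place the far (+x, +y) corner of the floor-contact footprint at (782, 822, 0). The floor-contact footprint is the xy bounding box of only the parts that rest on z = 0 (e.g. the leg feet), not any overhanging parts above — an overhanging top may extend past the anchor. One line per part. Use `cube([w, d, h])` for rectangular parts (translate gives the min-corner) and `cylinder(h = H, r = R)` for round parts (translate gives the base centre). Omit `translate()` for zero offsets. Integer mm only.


translate([572, 612, 0]) cylinder(h = 23, r = 210);
translate([572, 612, 23]) cylinder(h = 81, r = 70);
translate([572, 612, 104]) cylinder(h = 23, r = 210);


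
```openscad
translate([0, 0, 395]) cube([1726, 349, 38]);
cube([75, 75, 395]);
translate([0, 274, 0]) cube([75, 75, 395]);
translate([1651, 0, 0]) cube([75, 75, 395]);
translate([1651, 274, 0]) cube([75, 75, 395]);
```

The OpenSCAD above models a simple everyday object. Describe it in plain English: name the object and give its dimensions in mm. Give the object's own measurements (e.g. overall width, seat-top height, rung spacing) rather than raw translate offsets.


A long wooden bench with a 1726 mm (x) × 349 mm (y) seat, 38 mm thick, its top surface 433 mm above the floor. Four 75 mm square legs at the seat corners, flush with the edges, run from z = 0 to the seat underside.


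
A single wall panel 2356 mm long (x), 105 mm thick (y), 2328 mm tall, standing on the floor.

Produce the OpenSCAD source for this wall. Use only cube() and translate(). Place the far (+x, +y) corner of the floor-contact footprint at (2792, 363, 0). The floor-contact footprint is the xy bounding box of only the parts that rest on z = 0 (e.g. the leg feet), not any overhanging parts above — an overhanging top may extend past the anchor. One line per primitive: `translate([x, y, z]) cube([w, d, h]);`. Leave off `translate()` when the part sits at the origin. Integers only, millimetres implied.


translate([436, 258, 0]) cube([2356, 105, 2328]);


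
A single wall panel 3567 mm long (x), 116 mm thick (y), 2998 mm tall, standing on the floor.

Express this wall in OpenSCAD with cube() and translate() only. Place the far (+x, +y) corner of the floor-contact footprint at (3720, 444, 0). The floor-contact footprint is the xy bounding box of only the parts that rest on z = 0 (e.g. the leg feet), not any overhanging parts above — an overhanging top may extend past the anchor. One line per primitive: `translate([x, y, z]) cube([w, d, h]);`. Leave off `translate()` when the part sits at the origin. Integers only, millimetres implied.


translate([153, 328, 0]) cube([3567, 116, 2998]);


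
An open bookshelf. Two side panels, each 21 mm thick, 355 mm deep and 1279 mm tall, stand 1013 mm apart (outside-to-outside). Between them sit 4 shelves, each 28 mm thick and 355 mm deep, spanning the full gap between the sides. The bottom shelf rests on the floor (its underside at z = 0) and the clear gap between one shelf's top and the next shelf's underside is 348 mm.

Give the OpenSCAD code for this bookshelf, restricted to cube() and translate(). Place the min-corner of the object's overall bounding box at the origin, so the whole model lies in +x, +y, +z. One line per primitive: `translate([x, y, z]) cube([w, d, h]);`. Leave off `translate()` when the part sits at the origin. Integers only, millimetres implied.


cube([21, 355, 1279]);
translate([992, 0, 0]) cube([21, 355, 1279]);
translate([21, 0, 0]) cube([971, 355, 28]);
translate([21, 0, 376]) cube([971, 355, 28]);
translate([21, 0, 752]) cube([971, 355, 28]);
translate([21, 0, 1128]) cube([971, 355, 28]);


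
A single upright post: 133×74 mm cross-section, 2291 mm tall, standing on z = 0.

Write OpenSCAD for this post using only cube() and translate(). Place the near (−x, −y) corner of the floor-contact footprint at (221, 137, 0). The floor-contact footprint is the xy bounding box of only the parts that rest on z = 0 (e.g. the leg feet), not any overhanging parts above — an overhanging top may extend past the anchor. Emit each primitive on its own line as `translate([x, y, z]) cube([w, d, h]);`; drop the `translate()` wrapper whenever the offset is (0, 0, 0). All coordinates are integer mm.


translate([221, 137, 0]) cube([133, 74, 2291]);


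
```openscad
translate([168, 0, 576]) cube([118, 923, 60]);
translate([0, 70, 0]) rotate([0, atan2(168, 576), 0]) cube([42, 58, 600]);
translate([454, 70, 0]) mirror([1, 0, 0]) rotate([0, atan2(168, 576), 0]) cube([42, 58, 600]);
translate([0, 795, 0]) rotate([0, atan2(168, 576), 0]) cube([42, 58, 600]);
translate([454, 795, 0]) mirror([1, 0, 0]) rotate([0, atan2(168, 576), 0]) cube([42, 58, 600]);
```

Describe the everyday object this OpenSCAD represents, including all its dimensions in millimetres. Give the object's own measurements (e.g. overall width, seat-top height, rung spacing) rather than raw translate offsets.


A sawhorse. A 118×923×60 mm beam (x, y, z) sits on two A-frame leg pairs. Each pair is two raked legs of 42×58 mm section (58 mm along y) splaying symmetrically in x. Each leg rises 576 mm vertically over 168 mm of horizontal reach and is 600 mm long along its own axis. Every leg's outer bottom edge rests on the floor and its outer top edge meets a bottom edge of the beam — the left legs (tilting toward +x) meet the beam's −x bottom edge, the right legs (their mirror images, tilting toward −x) meet its +x bottom edge — so the leg tops tuck under the beam, the beam's underside is 576 mm above the floor, and the feet are 454 mm apart outside-to-outside with the beam centred between them. The two leg pairs are set in 70 mm from either end of the beam.


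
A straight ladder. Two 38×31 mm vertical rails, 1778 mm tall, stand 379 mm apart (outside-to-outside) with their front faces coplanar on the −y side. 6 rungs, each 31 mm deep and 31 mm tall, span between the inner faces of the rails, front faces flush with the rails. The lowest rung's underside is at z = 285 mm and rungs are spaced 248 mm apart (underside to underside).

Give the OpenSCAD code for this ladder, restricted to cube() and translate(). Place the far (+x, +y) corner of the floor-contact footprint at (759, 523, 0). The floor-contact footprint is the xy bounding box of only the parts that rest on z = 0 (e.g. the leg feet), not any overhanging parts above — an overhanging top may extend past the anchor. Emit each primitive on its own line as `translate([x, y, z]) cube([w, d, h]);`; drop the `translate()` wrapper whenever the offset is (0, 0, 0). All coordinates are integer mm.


translate([380, 492, 0]) cube([38, 31, 1778]);
translate([721, 492, 0]) cube([38, 31, 1778]);
translate([418, 492, 285]) cube([303, 31, 31]);
translate([418, 492, 533]) cube([303, 31, 31]);
translate([418, 492, 781]) cube([303, 31, 31]);
translate([418, 492, 1029]) cube([303, 31, 31]);
translate([418, 492, 1277]) cube([303, 31, 31]);
translate([418, 492, 1525]) cube([303, 31, 31]);


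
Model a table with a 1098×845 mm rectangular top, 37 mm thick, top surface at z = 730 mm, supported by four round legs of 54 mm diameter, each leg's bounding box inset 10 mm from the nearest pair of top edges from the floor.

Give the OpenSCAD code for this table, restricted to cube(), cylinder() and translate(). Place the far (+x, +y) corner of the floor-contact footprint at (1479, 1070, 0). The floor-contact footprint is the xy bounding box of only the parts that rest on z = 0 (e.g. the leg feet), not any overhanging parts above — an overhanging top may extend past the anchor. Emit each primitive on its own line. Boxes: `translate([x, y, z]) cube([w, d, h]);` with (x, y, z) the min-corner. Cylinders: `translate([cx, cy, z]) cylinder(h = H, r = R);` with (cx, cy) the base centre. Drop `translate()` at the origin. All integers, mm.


// leg_h = 730 - 37 = 693
translate([391, 235, 693]) cube([1098, 845, 37]);
translate([428, 272, 0]) cylinder(h = 693, r = 27);
translate([1452, 272, 0]) cylinder(h = 693, r = 27);
translate([428, 1043, 0]) cylinder(h = 693, r = 27);
translate([1452, 1043, 0]) cylinder(h = 693, r = 27);


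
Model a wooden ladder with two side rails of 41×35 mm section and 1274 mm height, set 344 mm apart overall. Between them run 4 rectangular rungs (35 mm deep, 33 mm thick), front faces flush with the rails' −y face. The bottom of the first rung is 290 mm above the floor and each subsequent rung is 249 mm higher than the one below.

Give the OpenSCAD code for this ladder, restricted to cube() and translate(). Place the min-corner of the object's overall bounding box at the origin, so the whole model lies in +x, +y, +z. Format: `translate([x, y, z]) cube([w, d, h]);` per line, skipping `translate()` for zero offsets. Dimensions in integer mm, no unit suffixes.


cube([41, 35, 1274]);
translate([303, 0, 0]) cube([41, 35, 1274]);
translate([41, 0, 290]) cube([262, 35, 33]);
translate([41, 0, 539]) cube([262, 35, 33]);
translate([41, 0, 788]) cube([262, 35, 33]);
translate([41, 0, 1037]) cube([262, 35, 33]);


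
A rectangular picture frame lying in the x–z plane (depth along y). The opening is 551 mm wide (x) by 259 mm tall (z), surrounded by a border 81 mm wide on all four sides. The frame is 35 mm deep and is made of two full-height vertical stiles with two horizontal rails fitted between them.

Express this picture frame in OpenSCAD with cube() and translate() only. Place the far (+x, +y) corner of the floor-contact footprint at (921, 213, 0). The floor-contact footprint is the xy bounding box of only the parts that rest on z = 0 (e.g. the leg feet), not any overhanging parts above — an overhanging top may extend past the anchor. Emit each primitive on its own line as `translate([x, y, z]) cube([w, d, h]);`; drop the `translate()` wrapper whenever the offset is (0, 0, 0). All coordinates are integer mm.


translate([208, 178, 0]) cube([81, 35, 421]);
translate([840, 178, 0]) cube([81, 35, 421]);
translate([289, 178, 0]) cube([551, 35, 81]);
translate([289, 178, 340]) cube([551, 35, 81]);


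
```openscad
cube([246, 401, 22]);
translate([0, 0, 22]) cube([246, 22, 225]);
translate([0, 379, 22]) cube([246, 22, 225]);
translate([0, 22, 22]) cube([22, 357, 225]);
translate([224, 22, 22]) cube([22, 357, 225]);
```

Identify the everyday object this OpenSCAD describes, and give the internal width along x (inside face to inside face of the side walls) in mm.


An open box. The internal width is 202 mm.

A 246×401 base slab with four walls standing on it — an open box. The base is 246 mm wide and the walls are 22 mm thick, so the internal width is 246 − 2 × 22 = 202 mm.


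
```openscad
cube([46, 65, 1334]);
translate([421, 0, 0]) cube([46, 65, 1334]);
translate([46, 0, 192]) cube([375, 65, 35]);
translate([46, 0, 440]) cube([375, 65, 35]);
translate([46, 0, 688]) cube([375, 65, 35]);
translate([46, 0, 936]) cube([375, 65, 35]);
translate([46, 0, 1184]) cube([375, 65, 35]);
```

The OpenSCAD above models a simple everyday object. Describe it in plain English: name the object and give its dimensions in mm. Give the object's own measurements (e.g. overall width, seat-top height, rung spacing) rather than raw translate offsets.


A straight ladder. Two 46×65 mm vertical rails, 1334 mm tall, stand 467 mm apart (outside-to-outside) with their front faces coplanar on the −y side. 5 rungs, each 65 mm deep and 35 mm tall, span between the inner faces of the rails, front faces flush with the rails. The lowest rung's underside is at z = 192 mm and rungs are spaced 248 mm apart (underside to underside).


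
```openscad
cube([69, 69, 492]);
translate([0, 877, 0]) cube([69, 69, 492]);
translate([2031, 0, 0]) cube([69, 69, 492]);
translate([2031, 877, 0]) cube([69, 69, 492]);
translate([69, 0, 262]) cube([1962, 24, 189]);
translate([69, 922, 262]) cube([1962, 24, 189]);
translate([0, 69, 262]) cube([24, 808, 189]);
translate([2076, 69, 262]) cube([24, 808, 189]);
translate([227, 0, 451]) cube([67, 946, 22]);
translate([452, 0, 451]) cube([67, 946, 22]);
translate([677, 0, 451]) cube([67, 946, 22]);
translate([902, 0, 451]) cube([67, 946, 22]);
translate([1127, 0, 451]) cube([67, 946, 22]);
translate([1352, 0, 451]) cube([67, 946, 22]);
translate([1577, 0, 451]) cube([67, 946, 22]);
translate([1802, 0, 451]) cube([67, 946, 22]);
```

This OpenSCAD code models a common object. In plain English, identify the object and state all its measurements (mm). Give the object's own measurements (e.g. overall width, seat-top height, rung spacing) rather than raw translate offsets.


A bed frame 2100 mm long (x) by 946 mm wide (y). Four 69×69 mm corner posts, 492 mm tall, at the corners of the footprint. Four rails of 24 mm thickness and 189 mm height run between adjacent posts with their undersides at z = 262 mm, their outer faces flush with the outside of the frame (the two x-running rails run between the posts' inner faces; the two y-running rails run between the posts' inner faces). 8 slats, each 67 mm wide (x) and 22 mm thick, lie across the top of the two x-running rails, running the full 946 mm width of the frame in y; along x they sit between the end posts with a 158 mm gap after the −x posts and between neighbouring slats, leaving 162 mm before the +x posts.


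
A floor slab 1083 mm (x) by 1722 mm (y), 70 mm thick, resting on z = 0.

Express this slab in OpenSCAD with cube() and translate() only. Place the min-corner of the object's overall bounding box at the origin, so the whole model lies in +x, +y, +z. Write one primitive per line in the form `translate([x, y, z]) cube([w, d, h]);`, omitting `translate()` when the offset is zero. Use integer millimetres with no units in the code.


cube([1083, 1722, 70]);


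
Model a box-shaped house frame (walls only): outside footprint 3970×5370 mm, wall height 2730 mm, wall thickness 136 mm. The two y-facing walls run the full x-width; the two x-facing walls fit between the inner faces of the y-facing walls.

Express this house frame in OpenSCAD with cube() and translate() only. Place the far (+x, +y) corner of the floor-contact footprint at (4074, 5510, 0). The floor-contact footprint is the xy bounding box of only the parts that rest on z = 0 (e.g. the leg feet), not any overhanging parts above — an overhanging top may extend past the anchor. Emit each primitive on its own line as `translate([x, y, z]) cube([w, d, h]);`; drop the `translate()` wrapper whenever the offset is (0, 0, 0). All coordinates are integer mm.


translate([104, 140, 0]) cube([3970, 136, 2730]);
translate([104, 5374, 0]) cube([3970, 136, 2730]);
translate([104, 276, 0]) cube([136, 5098, 2730]);
translate([3938, 276, 0]) cube([136, 5098, 2730]);


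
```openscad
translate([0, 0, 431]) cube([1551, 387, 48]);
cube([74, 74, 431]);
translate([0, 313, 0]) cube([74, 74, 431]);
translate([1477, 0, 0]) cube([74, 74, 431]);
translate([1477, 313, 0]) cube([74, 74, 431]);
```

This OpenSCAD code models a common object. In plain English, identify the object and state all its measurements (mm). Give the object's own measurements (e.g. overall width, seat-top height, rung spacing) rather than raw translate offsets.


A bench: a 1551×387 mm seat slab, 48 mm thick, top at z = 479 mm, on four 74×74 mm square legs flush with the seat corners and standing on z = 0.


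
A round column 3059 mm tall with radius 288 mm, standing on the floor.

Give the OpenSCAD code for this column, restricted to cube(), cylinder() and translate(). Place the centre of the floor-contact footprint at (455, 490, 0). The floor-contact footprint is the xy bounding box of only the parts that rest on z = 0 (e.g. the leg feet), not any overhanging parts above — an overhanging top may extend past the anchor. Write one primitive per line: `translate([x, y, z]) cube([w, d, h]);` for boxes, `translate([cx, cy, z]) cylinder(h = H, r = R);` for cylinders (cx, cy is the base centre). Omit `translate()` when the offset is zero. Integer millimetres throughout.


translate([455, 490, 0]) cylinder(h = 3059, r = 288);


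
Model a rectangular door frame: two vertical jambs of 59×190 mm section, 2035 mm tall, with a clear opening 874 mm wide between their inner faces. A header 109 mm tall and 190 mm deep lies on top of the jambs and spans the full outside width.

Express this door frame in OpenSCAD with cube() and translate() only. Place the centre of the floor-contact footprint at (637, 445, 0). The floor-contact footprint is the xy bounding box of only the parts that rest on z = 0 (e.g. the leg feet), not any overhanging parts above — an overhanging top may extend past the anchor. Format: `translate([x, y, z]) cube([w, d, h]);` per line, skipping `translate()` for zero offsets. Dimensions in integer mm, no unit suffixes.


translate([141, 350, 0]) cube([59, 190, 2035]);
translate([1074, 350, 0]) cube([59, 190, 2035]);
translate([141, 350, 2035]) cube([992, 190, 109]);


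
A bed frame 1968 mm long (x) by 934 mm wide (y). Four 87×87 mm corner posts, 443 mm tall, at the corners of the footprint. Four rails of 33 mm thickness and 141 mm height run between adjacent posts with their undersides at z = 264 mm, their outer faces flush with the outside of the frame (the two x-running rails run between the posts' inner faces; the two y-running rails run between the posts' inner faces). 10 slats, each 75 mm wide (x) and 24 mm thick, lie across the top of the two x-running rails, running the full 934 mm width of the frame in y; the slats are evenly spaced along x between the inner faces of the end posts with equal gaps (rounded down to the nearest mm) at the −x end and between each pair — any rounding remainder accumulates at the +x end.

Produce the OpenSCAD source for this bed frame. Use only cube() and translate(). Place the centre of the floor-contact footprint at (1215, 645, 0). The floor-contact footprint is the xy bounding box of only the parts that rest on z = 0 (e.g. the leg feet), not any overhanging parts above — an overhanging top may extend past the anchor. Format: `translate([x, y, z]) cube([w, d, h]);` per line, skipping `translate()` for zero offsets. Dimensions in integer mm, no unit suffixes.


translate([231, 178, 0]) cube([87, 87, 443]);
translate([231, 1025, 0]) cube([87, 87, 443]);
translate([2112, 178, 0]) cube([87, 87, 443]);
translate([2112, 1025, 0]) cube([87, 87, 443]);
translate([318, 178, 264]) cube([1794, 33, 141]);
translate([318, 1079, 264]) cube([1794, 33, 141]);
translate([231, 265, 264]) cube([33, 760, 141]);
translate([2166, 265, 264]) cube([33, 760, 141]);
translate([412, 178, 405]) cube([75, 934, 24]);
translate([581, 178, 405]) cube([75, 934, 24]);
translate([750, 178, 405]) cube([75, 934, 24]);
translate([919, 178, 405]) cube([75, 934, 24]);
translate([1088, 178, 405]) cube([75, 934, 24]);
translate([1257, 178, 405]) cube([75, 934, 24]);
translate([1426, 178, 405]) cube([75, 934, 24]);
translate([1595, 178, 405]) cube([75, 934, 24]);
translate([1764, 178, 405]) cube([75, 934, 24]);
translate([1933, 178, 405]) cube([75, 934, 24]);


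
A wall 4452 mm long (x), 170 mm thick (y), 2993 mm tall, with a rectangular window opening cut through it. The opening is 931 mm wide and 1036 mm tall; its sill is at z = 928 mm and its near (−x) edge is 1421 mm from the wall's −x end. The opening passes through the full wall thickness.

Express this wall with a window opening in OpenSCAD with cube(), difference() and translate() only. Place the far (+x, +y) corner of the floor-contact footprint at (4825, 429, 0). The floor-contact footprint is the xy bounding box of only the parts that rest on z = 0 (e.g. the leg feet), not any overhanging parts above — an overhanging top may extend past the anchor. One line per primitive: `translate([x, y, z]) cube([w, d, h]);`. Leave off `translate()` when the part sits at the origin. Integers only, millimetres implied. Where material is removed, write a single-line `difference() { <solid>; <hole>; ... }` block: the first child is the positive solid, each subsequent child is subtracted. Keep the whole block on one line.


difference() { translate([373, 259, 0]) cube([4452, 170, 2993]); translate([1794, 259, 928]) cube([931, 170, 1036]); }


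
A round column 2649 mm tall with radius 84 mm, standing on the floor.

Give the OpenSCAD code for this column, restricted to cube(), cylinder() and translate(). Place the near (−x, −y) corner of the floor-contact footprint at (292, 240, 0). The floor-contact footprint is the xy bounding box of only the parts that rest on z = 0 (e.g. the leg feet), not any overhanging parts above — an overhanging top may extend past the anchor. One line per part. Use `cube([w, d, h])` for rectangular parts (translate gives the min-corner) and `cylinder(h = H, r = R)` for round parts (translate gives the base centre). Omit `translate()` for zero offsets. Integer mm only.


translate([376, 324, 0]) cylinder(h = 2649, r = 84);


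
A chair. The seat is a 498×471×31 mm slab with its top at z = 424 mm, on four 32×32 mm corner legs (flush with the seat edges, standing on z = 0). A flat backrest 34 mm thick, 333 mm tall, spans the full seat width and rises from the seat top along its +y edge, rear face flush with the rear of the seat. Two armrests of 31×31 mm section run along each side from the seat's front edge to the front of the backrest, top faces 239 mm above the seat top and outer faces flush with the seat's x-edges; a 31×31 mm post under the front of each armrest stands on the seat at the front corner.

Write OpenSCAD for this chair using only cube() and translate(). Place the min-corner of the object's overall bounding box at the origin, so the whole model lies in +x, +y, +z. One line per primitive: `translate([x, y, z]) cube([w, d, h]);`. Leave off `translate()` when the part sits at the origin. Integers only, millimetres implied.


translate([0, 0, 393]) cube([498, 471, 31]);
cube([32, 32, 393]);
translate([466, 0, 0]) cube([32, 32, 393]);
translate([0, 439, 0]) cube([32, 32, 393]);
translate([466, 439, 0]) cube([32, 32, 393]);
translate([0, 437, 424]) cube([498, 34, 333]);
translate([0, 0, 632]) cube([31, 437, 31]);
translate([467, 0, 632]) cube([31, 437, 31]);
translate([0, 0, 424]) cube([31, 31, 208]);
translate([467, 0, 424]) cube([31, 31, 208]);


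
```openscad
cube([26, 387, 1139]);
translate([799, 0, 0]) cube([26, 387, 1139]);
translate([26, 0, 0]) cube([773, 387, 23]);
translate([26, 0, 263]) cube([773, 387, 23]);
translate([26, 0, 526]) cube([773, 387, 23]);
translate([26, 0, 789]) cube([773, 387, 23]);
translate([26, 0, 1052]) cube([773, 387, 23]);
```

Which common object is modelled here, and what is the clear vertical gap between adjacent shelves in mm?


A bookshelf. The clear shelf gap is 240 mm.

Two tall side panels with 5 horizontal boards between them — a bookshelf. The first two shelf undersides are at z = 0 and z = 263; with shelf thickness 23, the clear gap is 263 − 0 − 23 = 240 mm.


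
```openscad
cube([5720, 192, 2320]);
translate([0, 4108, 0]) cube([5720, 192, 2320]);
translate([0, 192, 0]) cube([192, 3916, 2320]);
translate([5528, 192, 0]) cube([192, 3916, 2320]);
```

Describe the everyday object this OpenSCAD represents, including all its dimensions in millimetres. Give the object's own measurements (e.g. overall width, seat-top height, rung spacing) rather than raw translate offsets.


The wall frame of a small rectangular building: four walls, each 2320 mm tall and 192 mm thick, enclosing a footprint 5720 mm (x) by 4300 mm (y) outside-to-outside, with no floor or roof. The front and back walls (the −y and +y sides) span the full width; the two side walls fit between them.


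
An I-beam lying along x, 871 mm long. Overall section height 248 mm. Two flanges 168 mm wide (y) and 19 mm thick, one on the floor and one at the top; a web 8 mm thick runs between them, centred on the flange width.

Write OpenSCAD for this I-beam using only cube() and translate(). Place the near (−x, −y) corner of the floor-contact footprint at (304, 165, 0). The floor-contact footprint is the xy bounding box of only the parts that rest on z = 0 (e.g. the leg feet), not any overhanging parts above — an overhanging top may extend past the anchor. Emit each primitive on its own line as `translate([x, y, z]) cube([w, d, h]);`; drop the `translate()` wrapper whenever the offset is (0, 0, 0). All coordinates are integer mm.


translate([304, 165, 0]) cube([871, 168, 19]);
translate([304, 245, 19]) cube([871, 8, 210]);
translate([304, 165, 229]) cube([871, 168, 19]);


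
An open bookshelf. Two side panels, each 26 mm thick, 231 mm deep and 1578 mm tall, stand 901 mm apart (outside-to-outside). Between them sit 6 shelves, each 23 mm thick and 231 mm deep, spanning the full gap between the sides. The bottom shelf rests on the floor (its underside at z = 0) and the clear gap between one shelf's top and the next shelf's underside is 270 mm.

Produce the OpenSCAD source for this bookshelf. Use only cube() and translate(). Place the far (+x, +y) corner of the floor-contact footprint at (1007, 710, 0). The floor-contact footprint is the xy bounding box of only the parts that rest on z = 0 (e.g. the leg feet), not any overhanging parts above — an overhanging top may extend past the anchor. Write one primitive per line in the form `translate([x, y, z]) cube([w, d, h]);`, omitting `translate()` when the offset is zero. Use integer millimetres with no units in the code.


translate([106, 479, 0]) cube([26, 231, 1578]);
translate([981, 479, 0]) cube([26, 231, 1578]);
translate([132, 479, 0]) cube([849, 231, 23]);
translate([132, 479, 293]) cube([849, 231, 23]);
translate([132, 479, 586]) cube([849, 231, 23]);
translate([132, 479, 879]) cube([849, 231, 23]);
translate([132, 479, 1172]) cube([849, 231, 23]);
translate([132, 479, 1465]) cube([849, 231, 23]);


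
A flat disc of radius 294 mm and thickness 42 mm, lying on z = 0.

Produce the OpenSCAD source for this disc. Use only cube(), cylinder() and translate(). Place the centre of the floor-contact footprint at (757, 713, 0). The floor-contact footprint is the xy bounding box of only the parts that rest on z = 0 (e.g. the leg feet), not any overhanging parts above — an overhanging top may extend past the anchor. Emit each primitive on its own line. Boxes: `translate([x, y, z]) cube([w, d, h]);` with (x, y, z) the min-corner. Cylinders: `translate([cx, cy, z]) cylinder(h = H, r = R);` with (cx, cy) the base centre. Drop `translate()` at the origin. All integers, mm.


translate([757, 713, 0]) cylinder(h = 42, r = 294);


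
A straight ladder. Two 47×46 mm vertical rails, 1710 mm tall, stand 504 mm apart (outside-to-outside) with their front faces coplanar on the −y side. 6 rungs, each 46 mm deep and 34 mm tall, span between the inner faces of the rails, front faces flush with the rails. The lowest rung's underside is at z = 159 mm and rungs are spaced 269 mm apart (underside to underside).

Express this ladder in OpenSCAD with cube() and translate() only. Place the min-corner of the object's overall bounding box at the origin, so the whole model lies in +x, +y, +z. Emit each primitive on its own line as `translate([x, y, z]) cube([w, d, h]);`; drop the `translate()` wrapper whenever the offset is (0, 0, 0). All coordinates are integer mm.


cube([47, 46, 1710]);
translate([457, 0, 0]) cube([47, 46, 1710]);
translate([47, 0, 159]) cube([410, 46, 34]);
translate([47, 0, 428]) cube([410, 46, 34]);
translate([47, 0, 697]) cube([410, 46, 34]);
translate([47, 0, 966]) cube([410, 46, 34]);
translate([47, 0, 1235]) cube([410, 46, 34]);
translate([47, 0, 1504]) cube([410, 46, 34]);
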